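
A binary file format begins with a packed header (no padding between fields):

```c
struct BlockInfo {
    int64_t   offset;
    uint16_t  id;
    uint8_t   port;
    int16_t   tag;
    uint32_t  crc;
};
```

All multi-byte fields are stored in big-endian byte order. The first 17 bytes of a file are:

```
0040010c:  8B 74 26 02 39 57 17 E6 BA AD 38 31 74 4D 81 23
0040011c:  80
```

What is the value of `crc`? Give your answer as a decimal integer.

`crc` follows `offset` (8 B), `id` (2 B), `port` (1 B), `tag` (2 B), so it starts at offset 8 + 2 + 1 + 2 = 13 and occupies 4 bytes.
Bytes at offsets 13..16: 4D 81 23 80.
Big-endian stores the most-significant byte at the lowest address.
The bytes are already most-significant first: 0x4D812380.
0x4D812380 = 1300308864.

1300308864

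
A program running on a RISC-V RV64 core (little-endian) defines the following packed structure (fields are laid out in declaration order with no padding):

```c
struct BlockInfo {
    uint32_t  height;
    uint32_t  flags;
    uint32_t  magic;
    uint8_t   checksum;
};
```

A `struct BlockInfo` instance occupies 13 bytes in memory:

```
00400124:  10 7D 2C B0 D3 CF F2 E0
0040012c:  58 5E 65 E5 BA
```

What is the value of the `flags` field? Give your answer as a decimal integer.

3774009299

`flags` follows `height` (4 bytes), so it starts at byte offset 4 and occupies 4 bytes.
Bytes at offsets 4..7: D3 CF F2 E0.
Little-endian: lowest address holds the least-significant byte.
Reassemble most-significant byte first: E0 F2 CF D3 → 0xE0F2CFD3.
0xE0F2CFD3 = 3774009299.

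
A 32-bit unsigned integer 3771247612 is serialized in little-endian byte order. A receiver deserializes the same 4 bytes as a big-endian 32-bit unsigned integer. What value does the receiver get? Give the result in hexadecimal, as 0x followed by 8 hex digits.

3771247612 in 32-bit hexadecimal is 0xE0C8ABFC.
Stored little-endian, the bytes at ascending addresses are FC AB C8 E0.
Read back as big-endian, the last byte is least significant, giving 0xFCABC8E0.

0xFCABC8E0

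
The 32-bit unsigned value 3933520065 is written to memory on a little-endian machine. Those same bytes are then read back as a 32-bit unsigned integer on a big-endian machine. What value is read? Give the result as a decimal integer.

3250615530

3933520065 in 32-bit hexadecimal is 0xEA74C0C1.
Stored little-endian, the bytes at ascending addresses are C1 C0 74 EA.
Read back as big-endian, the last byte is least significant, giving 0xC1C074EA.
0xC1C074EA = 3250615530.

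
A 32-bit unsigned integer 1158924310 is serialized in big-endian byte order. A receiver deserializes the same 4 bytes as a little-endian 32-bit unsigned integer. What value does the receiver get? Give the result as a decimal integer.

382210885

1158924310 in 32-bit hexadecimal is 0x4513C816.
Stored big-endian, the bytes at ascending addresses are 45 13 C8 16.
Read back as little-endian, the first byte is least significant, giving 0x16C81345.
0x16C81345 = 382210885.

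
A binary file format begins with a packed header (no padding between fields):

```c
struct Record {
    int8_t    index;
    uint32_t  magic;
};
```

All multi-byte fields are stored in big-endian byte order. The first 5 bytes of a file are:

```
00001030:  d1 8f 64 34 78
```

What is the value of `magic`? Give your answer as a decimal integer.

2405708920

`magic` follows `index` (1 byte), so it starts at byte offset 1 and occupies 4 bytes.
Bytes at offsets 1..4: 8F 64 34 78.
In big-endian order the high byte comes first in memory.
The bytes are already most-significant first: 0x8F643478.
0x8F643478 = 2405708920.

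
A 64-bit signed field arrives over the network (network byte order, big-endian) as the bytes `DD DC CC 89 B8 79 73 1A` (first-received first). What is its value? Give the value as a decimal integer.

Big-endian stores the most-significant byte at the lowest address.
The bytes are already most-significant first: 0xDDDCCC89B879731A.
Top bit is set, so as a signed 64-bit value this is 0xDDDCCC89B879731A − 2^64 = -2459866404573580518.

-2459866404573580518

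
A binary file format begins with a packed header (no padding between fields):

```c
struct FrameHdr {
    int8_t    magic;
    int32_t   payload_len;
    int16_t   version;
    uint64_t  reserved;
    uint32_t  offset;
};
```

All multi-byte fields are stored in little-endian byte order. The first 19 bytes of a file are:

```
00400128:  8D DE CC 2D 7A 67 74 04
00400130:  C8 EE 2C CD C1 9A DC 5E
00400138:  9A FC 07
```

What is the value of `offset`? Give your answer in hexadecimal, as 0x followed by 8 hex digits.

`offset` follows `magic` (1 B), `payload_len` (4 B), `version` (2 B), `reserved` (8 B), so it starts at offset 1 + 4 + 2 + 8 = 15 and occupies 4 bytes.
Bytes at offsets 15..18: 5E 9A FC 07.
Little-endian: lowest address holds the least-significant byte.
Reassemble most-significant byte first: 07 FC 9A 5E → 0x07FC9A5E.

0x07FC9A5E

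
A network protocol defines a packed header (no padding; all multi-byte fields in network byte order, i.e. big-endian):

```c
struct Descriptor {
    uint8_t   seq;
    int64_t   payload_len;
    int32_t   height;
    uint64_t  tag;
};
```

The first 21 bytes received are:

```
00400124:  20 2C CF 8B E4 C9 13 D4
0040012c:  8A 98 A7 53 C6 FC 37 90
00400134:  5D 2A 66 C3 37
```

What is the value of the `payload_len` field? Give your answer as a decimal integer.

3228953272590259338

`payload_len` follows `seq` (1 byte), so it starts at byte offset 1 and occupies 8 bytes.
Bytes at offsets 1..8: 2C CF 8B E4 C9 13 D4 8A.
Big-endian: lowest address holds the most-significant byte.
The bytes are already most-significant first: 0x2CCF8BE4C913D48A.
0x2CCF8BE4C913D48A = 3228953272590259338.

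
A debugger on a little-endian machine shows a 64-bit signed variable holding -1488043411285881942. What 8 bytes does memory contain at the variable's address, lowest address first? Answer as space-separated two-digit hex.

AA CB F1 C3 66 68 59 EB

Two's complement of -1488043411285881942 in 64 bits: 1488043411285881942 = 0x14A697993C0E3456; invert → 0xEB596866C3F1CBA9; add 1 → 0xEB596866C3F1CBAA.
Split into bytes (most-significant first): EB 59 68 66 C3 F1 CB AA.
Little-endian: lowest address holds the least-significant byte.
So at ascending addresses the bytes are AA CB F1 C3 66 68 59 EB.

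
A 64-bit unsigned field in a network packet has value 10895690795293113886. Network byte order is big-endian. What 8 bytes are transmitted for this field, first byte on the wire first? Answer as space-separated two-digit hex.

10895690795293113886 in hexadecimal, padded to 64 bits, is 0x9735450CEBF07E1E.
Split into bytes (most-significant first): 97 35 45 0C EB F0 7E 1E.
In big-endian order the high byte comes first in memory.
So the memory order matches the most-significant-first order: 97 35 45 0C EB F0 7E 1E.

97 35 45 0C EB F0 7E 1E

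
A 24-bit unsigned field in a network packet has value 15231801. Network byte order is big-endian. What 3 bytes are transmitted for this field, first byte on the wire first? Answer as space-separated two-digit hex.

E8 6B 39

15231801 in hexadecimal, padded to 24 bits, is 0xE86B39.
Split into bytes (most-significant first): E8 6B 39.
Big-endian stores the most-significant byte at the lowest address.
So the memory order matches the most-significant-first order: E8 6B 39.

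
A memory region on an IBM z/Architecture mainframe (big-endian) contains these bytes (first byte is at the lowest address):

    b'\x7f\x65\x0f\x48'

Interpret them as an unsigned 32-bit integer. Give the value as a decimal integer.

2137329480

Big-endian stores the most-significant byte at the lowest address.
The bytes are already most-significant first: 0x7F650F48.
0x7F650F48 = 2137329480.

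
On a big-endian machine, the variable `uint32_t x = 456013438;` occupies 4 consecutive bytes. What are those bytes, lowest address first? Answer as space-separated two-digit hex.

1B 2E 36 7E

456013438 in hexadecimal, padded to 32 bits, is 0x1B2E367E.
Split into bytes (most-significant first): 1B 2E 36 7E.
In big-endian order the high byte comes first in memory.
So the memory order matches the most-significant-first order: 1B 2E 36 7E.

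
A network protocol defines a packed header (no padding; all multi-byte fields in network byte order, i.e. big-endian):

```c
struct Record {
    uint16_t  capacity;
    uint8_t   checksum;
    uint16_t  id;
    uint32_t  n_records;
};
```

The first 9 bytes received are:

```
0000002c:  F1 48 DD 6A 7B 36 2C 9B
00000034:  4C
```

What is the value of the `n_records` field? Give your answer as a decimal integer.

908893004

`n_records` follows `capacity` (2 B), `checksum` (1 B), `id` (2 B), so it starts at offset 2 + 1 + 2 = 5 and occupies 4 bytes.
Bytes at offsets 5..8: 36 2C 9B 4C.
In big-endian order the high byte comes first in memory.
The bytes are already most-significant first: 0x362C9B4C.
0x362C9B4C = 908893004.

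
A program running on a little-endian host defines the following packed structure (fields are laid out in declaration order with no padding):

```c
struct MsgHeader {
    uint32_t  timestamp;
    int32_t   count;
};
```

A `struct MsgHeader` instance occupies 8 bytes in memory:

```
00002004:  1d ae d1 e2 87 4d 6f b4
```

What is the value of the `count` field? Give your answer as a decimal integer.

`count` follows `timestamp` (4 bytes), so it starts at byte offset 4 and occupies 4 bytes.
Bytes at offsets 4..7: 87 4D 6F B4.
Little-endian: lowest address holds the least-significant byte.
Reassemble most-significant byte first: B4 6F 4D 87 → 0xB46F4D87.
Top bit is set, so as a signed 32-bit value this is 0xB46F4D87 − 2^32 = -1267774073.

-1267774073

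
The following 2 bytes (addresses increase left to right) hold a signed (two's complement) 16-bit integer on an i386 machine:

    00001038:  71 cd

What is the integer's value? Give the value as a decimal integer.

In little-endian order the low byte comes first in memory.
Reassemble most-significant byte first: CD 71 → 0xCD71.
Top bit is set, so as a signed 16-bit value this is 0xCD71 − 2^16 = -12943.

-12943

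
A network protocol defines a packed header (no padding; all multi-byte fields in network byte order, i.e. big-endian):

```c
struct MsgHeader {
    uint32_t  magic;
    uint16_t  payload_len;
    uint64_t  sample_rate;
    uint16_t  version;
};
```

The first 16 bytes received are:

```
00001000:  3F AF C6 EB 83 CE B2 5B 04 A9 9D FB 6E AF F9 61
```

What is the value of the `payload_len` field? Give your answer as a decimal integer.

`payload_len` follows `magic` (4 bytes), so it starts at byte offset 4 and occupies 2 bytes.
Bytes at offsets 4..5: 83 CE.
Big-endian stores the most-significant byte at the lowest address.
The bytes are already most-significant first: 0x83CE.
0x83CE = 33742.

33742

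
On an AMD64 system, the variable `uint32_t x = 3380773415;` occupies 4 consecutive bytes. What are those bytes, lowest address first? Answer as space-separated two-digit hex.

3380773415 in hexadecimal, padded to 32 bits, is 0xC9828227.
Split into bytes (most-significant first): C9 82 82 27.
Little-endian: lowest address holds the least-significant byte.
So at ascending addresses the bytes are 27 82 82 C9.

27 82 82 C9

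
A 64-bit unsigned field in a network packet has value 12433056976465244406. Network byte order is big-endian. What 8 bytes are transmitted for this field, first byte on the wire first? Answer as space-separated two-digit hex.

12433056976465244406 in hexadecimal, padded to 64 bits, is 0xAC8B17726A6730F6.
Split into bytes (most-significant first): AC 8B 17 72 6A 67 30 F6.
In big-endian order the high byte comes first in memory.
So the memory order matches the most-significant-first order: AC 8B 17 72 6A 67 30 F6.

AC 8B 17 72 6A 67 30 F6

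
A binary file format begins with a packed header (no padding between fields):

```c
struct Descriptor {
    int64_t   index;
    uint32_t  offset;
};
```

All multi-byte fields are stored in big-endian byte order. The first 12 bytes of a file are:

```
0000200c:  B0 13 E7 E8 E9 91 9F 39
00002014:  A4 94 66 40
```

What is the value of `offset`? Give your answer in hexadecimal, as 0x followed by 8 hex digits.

`offset` follows `index` (8 bytes), so it starts at byte offset 8 and occupies 4 bytes.
Bytes at offsets 8..11: A4 94 66 40.
Big-endian: lowest address holds the most-significant byte.
The bytes are already most-significant first: 0xA4946640.

0xA4946640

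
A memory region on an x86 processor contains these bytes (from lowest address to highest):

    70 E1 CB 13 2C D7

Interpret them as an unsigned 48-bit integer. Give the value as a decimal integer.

Little-endian: lowest address holds the least-significant byte.
Reassemble most-significant byte first: D7 2C 13 CB E1 70 → 0xD72C13CBE170.
0xD72C13CBE170 = 236584310661488.

236584310661488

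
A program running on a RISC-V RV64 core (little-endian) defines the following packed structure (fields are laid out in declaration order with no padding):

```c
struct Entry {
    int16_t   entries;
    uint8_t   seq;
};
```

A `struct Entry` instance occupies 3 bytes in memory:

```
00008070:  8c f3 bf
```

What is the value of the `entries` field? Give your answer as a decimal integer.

-3188

`entries` is the first field, at byte offset 0, occupying 2 bytes.
Bytes at offsets 0..1: 8C F3.
In little-endian order the low byte comes first in memory.
Reassemble most-significant byte first: F3 8C → 0xF38C.
Top bit is set, so as a signed 16-bit value this is 0xF38C − 2^16 = -3188.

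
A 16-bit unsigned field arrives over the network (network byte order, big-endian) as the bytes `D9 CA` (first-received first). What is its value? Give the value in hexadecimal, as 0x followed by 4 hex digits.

0xD9CA

Big-endian stores the most-significant byte at the lowest address.
The bytes are already most-significant first: 0xD9CA.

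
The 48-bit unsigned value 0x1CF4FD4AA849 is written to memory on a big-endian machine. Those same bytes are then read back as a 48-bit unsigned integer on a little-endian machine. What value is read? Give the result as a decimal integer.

80987161490460

Stored big-endian, the bytes at ascending addresses are 1C F4 FD 4A A8 49.
Read back as little-endian, the first byte is least significant, giving 0x49A84AFDF41C.
0x49A84AFDF41C = 80987161490460.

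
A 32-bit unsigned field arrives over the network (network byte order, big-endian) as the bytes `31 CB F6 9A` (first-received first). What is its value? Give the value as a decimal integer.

835450522

Big-endian stores the most-significant byte at the lowest address.
The bytes are already most-significant first: 0x31CBF69A.
0x31CBF69A = 835450522.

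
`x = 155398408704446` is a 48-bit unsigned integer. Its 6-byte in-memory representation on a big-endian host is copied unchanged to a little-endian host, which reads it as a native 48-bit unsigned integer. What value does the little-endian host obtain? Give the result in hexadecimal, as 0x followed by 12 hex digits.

0xBE11F382558D

155398408704446 in 48-bit hexadecimal is 0x8D5582F311BE.
Stored big-endian, the bytes at ascending addresses are 8D 55 82 F3 11 BE.
Read back as little-endian, the first byte is least significant, giving 0xBE11F382558D.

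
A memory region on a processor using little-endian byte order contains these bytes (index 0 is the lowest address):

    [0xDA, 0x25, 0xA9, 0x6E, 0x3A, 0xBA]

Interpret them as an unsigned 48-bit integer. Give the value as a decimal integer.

In little-endian order the low byte comes first in memory.
Reassemble most-significant byte first: BA 3A 6E A9 25 DA → 0xBA3A6EA925DA.
0xBA3A6EA925DA = 204760127448538.

204760127448538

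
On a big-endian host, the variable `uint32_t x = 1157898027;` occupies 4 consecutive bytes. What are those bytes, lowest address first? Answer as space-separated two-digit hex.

1157898027 in hexadecimal, padded to 32 bits, is 0x45041F2B.
Split into bytes (most-significant first): 45 04 1F 2B.
In big-endian order the high byte comes first in memory.
So the memory order matches the most-significant-first order: 45 04 1F 2B.

45 04 1F 2B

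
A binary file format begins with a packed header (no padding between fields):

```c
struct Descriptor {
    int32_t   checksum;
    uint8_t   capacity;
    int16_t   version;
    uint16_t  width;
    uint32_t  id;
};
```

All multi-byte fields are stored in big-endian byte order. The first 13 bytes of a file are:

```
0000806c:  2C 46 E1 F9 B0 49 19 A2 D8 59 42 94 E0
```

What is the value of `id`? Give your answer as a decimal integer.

`id` follows `checksum` (4 B), `capacity` (1 B), `version` (2 B), `width` (2 B), so it starts at offset 4 + 1 + 2 + 2 = 9 and occupies 4 bytes.
Bytes at offsets 9..12: 59 42 94 E0.
Big-endian: lowest address holds the most-significant byte.
The bytes are already most-significant first: 0x594294E0.
0x594294E0 = 1497535712.

1497535712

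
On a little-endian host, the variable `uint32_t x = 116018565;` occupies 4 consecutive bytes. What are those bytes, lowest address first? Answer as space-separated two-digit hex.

85 4D EA 06

116018565 in hexadecimal, padded to 32 bits, is 0x06EA4D85.
Split into bytes (most-significant first): 06 EA 4D 85.
Little-endian: lowest address holds the least-significant byte.
So at ascending addresses the bytes are 85 4D EA 06.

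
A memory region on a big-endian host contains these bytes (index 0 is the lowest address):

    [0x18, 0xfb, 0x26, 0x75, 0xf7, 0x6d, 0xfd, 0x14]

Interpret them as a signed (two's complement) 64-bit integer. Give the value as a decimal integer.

1800074764168854804

In big-endian order the high byte comes first in memory.
The bytes are already most-significant first: 0x18FB2675F76DFD14.
0x18FB2675F76DFD14 = 1800074764168854804.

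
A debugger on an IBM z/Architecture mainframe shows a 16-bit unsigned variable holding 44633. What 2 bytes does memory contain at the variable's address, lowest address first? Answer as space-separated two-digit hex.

AE 59

44633 in hexadecimal, padded to 16 bits, is 0xAE59.
Split into bytes (most-significant first): AE 59.
In big-endian order the high byte comes first in memory.
So the memory order matches the most-significant-first order: AE 59.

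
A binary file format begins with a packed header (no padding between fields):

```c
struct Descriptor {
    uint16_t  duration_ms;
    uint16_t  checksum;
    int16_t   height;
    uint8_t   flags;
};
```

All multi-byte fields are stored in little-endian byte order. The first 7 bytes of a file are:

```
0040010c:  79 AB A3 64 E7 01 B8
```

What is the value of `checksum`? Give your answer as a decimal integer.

`checksum` follows `duration_ms` (2 bytes), so it starts at byte offset 2 and occupies 2 bytes.
Bytes at offsets 2..3: A3 64.
Little-endian: lowest address holds the least-significant byte.
Reassemble most-significant byte first: 64 A3 → 0x64A3.
0x64A3 = 25763.

25763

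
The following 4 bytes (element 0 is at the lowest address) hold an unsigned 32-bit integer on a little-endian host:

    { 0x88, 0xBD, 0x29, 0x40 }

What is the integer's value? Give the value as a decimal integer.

1076477320

Little-endian: lowest address holds the least-significant byte.
Reassemble most-significant byte first: 40 29 BD 88 → 0x4029BD88.
0x4029BD88 = 1076477320.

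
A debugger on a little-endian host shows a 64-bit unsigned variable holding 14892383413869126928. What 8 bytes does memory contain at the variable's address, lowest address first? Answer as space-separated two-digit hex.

14892383413869126928 in hexadecimal, padded to 64 bits, is 0xCEAC5FCFCA96A510.
Split into bytes (most-significant first): CE AC 5F CF CA 96 A5 10.
Little-endian: lowest address holds the least-significant byte.
So at ascending addresses the bytes are 10 A5 96 CA CF 5F AC CE.

10 A5 96 CA CF 5F AC CE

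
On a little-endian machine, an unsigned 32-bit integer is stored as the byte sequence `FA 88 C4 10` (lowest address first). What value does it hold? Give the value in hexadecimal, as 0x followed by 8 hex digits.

0x10C488FA

Little-endian: lowest address holds the least-significant byte.
Reassemble most-significant byte first: 10 C4 88 FA → 0x10C488FA.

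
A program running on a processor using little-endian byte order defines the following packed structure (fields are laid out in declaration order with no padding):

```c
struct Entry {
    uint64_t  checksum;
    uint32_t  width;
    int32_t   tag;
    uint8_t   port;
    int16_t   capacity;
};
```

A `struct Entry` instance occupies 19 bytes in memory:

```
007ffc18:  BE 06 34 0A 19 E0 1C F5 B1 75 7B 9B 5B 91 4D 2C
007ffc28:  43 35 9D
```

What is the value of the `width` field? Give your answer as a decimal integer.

`width` follows `checksum` (8 bytes), so it starts at byte offset 8 and occupies 4 bytes.
Bytes at offsets 8..11: B1 75 7B 9B.
Little-endian stores the least-significant byte at the lowest address.
Reassemble most-significant byte first: 9B 7B 75 B1 → 0x9B7B75B1.
0x9B7B75B1 = 2608559537.

2608559537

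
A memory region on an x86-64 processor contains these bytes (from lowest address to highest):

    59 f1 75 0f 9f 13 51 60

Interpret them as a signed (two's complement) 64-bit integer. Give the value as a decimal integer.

Little-endian: lowest address holds the least-significant byte.
Reassemble most-significant byte first: 60 51 13 9F 0F 75 F1 59 → 0x6051139F0F75F159.
0x6051139F0F75F159 = 6940350074634760537.

6940350074634760537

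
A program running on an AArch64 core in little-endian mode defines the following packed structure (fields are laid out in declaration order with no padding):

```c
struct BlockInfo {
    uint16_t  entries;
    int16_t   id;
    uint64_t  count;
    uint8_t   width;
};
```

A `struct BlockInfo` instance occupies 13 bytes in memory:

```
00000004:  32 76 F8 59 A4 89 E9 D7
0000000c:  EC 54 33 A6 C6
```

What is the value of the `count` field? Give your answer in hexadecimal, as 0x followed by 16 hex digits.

0xA63354ECD7E989A4

`count` follows `entries` (2 B), `id` (2 B), so it starts at offset 2 + 2 = 4 and occupies 8 bytes.
Bytes at offsets 4..11: A4 89 E9 D7 EC 54 33 A6.
In little-endian order the low byte comes first in memory.
Reassemble most-significant byte first: A6 33 54 EC D7 E9 89 A4 → 0xA63354ECD7E989A4.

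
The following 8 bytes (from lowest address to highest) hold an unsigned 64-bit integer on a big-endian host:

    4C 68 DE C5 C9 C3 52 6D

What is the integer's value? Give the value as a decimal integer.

Big-endian: lowest address holds the most-significant byte.
The bytes are already most-significant first: 0x4C68DEC5C9C3526D.
0x4C68DEC5C9C3526D = 5505895485535375981.

5505895485535375981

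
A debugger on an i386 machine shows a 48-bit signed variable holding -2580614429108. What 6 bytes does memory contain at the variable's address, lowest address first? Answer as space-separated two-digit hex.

4C C6 64 27 A7 FD

Two's complement of -2580614429108 in 48 bits: 2580614429108 = 0x0258D89B39B4; invert → 0xFDA72764C64B; add 1 → 0xFDA72764C64C.
Split into bytes (most-significant first): FD A7 27 64 C6 4C.
Little-endian: lowest address holds the least-significant byte.
So at ascending addresses the bytes are 4C C6 64 27 A7 FD.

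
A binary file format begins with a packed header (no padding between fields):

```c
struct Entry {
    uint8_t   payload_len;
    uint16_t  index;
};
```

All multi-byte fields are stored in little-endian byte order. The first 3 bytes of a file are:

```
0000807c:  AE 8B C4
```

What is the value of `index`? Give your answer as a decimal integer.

50315

`index` follows `payload_len` (1 byte), so it starts at byte offset 1 and occupies 2 bytes.
Bytes at offsets 1..2: 8B C4.
Little-endian stores the least-significant byte at the lowest address.
Reassemble most-significant byte first: C4 8B → 0xC48B.
0xC48B = 50315.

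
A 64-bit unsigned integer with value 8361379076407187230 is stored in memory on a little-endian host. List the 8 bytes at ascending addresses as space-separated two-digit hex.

1E 57 A2 31 F8 95 09 74

8361379076407187230 in hexadecimal, padded to 64 bits, is 0x740995F831A2571E.
Split into bytes (most-significant first): 74 09 95 F8 31 A2 57 1E.
Little-endian stores the least-significant byte at the lowest address.
So at ascending addresses the bytes are 1E 57 A2 31 F8 95 09 74.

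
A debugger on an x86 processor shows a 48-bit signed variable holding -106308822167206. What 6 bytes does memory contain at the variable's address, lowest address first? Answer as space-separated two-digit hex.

5A 11 6B 0C 50 9F

Two's complement of -106308822167206 in 48 bits: 106308822167206 = 0x60AFF394EEA6; invert → 0x9F500C6B1159; add 1 → 0x9F500C6B115A.
Split into bytes (most-significant first): 9F 50 0C 6B 11 5A.
Little-endian stores the least-significant byte at the lowest address.
So at ascending addresses the bytes are 5A 11 6B 0C 50 9F.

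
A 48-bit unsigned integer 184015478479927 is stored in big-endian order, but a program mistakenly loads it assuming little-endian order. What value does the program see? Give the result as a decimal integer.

184015478479927 in 48-bit hexadecimal is 0xA75C713A5C37.
Stored big-endian, the bytes at ascending addresses are A7 5C 71 3A 5C 37.
Read back as little-endian, the first byte is least significant, giving 0x375C3A715CA7.
0x375C3A715CA7 = 60869257026727.

60869257026727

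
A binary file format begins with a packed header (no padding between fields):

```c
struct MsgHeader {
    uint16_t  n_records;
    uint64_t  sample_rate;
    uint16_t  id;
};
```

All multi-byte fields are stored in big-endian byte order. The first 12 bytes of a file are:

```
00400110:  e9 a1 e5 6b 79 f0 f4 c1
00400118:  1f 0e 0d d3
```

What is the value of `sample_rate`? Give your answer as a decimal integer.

16531440932998946574

`sample_rate` follows `n_records` (2 bytes), so it starts at byte offset 2 and occupies 8 bytes.
Bytes at offsets 2..9: E5 6B 79 F0 F4 C1 1F 0E.
Big-endian stores the most-significant byte at the lowest address.
The bytes are already most-significant first: 0xE56B79F0F4C11F0E.
0xE56B79F0F4C11F0E = 16531440932998946574.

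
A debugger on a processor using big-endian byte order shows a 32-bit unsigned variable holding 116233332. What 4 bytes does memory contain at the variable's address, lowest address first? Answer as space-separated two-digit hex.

116233332 in hexadecimal, padded to 32 bits, is 0x06ED9474.
Split into bytes (most-significant first): 06 ED 94 74.
In big-endian order the high byte comes first in memory.
So the memory order matches the most-significant-first order: 06 ED 94 74.

06 ED 94 74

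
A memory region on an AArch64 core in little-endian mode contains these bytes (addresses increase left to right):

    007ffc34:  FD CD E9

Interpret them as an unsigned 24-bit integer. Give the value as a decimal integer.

In little-endian order the low byte comes first in memory.
Reassemble most-significant byte first: E9 CD FD → 0xE9CDFD.
0xE9CDFD = 15322621.

15322621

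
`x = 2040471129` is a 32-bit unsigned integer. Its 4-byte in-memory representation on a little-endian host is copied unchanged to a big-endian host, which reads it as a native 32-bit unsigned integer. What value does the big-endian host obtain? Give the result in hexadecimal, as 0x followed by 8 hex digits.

0x591E9F79

2040471129 in 32-bit hexadecimal is 0x799F1E59.
Stored little-endian, the bytes at ascending addresses are 59 1E 9F 79.
Read back as big-endian, the last byte is least significant, giving 0x591E9F79.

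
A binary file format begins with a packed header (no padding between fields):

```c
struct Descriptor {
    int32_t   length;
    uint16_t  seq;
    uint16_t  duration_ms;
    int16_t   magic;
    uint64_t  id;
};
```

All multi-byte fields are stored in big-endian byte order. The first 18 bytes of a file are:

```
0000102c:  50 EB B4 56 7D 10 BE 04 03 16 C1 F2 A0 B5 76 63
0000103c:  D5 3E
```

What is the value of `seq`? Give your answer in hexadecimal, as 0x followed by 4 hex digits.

0x7D10

`seq` follows `length` (4 bytes), so it starts at byte offset 4 and occupies 2 bytes.
Bytes at offsets 4..5: 7D 10.
Big-endian stores the most-significant byte at the lowest address.
The bytes are already most-significant first: 0x7D10.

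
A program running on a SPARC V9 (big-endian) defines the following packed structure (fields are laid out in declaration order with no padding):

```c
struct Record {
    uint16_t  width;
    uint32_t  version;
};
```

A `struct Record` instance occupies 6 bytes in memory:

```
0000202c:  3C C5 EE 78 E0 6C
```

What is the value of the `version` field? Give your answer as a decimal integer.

4000899180

`version` follows `width` (2 bytes), so it starts at byte offset 2 and occupies 4 bytes.
Bytes at offsets 2..5: EE 78 E0 6C.
Big-endian: lowest address holds the most-significant byte.
The bytes are already most-significant first: 0xEE78E06C.
0xEE78E06C = 4000899180.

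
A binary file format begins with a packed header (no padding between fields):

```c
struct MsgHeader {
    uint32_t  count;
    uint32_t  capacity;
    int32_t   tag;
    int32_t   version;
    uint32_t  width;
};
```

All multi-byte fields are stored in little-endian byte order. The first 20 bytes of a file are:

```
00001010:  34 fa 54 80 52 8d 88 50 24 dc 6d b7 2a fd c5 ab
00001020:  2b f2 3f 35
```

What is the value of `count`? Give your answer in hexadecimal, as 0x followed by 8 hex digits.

`count` is the first field, at byte offset 0, occupying 4 bytes.
Bytes at offsets 0..3: 34 FA 54 80.
Little-endian stores the least-significant byte at the lowest address.
Reassemble most-significant byte first: 80 54 FA 34 → 0x8054FA34.

0x8054FA34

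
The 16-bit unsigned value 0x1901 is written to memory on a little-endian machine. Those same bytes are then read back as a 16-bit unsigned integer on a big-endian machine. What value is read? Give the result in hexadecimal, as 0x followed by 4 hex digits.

Stored little-endian, the bytes at ascending addresses are 01 19.
Read back as big-endian, the last byte is least significant, giving 0x0119.

0x0119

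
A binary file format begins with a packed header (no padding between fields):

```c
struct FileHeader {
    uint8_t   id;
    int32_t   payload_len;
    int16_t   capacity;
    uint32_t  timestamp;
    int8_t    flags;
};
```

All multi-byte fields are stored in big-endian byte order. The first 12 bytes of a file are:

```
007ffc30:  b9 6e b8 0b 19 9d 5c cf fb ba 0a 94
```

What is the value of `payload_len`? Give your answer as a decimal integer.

`payload_len` follows `id` (1 byte), so it starts at byte offset 1 and occupies 4 bytes.
Bytes at offsets 1..4: 6E B8 0B 19.
In big-endian order the high byte comes first in memory.
The bytes are already most-significant first: 0x6EB80B19.
0x6EB80B19 = 1857555225.

1857555225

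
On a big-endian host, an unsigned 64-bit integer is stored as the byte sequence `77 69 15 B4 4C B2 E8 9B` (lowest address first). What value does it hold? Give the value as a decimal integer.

8604432427193133211

In big-endian order the high byte comes first in memory.
The bytes are already most-significant first: 0x776915B44CB2E89B.
0x776915B44CB2E89B = 8604432427193133211.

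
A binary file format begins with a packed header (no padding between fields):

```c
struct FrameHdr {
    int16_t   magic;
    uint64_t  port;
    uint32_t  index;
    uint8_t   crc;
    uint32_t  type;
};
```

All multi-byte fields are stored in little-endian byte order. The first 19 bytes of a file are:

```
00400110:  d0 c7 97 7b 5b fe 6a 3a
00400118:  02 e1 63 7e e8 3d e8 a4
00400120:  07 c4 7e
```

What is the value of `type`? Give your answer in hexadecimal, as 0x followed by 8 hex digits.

`type` follows `magic` (2 B), `port` (8 B), `index` (4 B), `crc` (1 B), so it starts at offset 2 + 8 + 4 + 1 = 15 and occupies 4 bytes.
Bytes at offsets 15..18: A4 07 C4 7E.
Little-endian: lowest address holds the least-significant byte.
Reassemble most-significant byte first: 7E C4 07 A4 → 0x7EC407A4.

0x7EC407A4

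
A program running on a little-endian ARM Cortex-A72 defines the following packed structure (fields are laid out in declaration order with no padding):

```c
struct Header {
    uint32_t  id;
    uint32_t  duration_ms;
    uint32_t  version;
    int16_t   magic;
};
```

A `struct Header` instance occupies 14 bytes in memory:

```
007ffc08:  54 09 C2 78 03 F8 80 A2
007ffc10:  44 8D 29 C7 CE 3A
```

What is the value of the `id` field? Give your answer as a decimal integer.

`id` is the first field, at byte offset 0, occupying 4 bytes.
Bytes at offsets 0..3: 54 09 C2 78.
In little-endian order the low byte comes first in memory.
Reassemble most-significant byte first: 78 C2 09 54 → 0x78C20954.
0x78C20954 = 2025982292.

2025982292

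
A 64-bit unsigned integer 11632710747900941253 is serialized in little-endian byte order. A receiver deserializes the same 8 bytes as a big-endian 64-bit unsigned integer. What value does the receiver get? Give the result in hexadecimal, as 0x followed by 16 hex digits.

0xC51381DFCAB06FA1

11632710747900941253 in 64-bit hexadecimal is 0xA16FB0CADF8113C5.
Stored little-endian, the bytes at ascending addresses are C5 13 81 DF CA B0 6F A1.
Read back as big-endian, the last byte is least significant, giving 0xC51381DFCAB06FA1.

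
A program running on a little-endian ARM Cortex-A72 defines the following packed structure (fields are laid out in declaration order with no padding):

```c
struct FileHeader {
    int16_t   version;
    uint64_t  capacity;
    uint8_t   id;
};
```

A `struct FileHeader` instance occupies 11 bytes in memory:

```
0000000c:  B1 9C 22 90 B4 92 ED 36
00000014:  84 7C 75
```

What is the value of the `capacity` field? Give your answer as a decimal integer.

`capacity` follows `version` (2 bytes), so it starts at byte offset 2 and occupies 8 bytes.
Bytes at offsets 2..9: 22 90 B4 92 ED 36 84 7C.
In little-endian order the low byte comes first in memory.
Reassemble most-significant byte first: 7C 84 36 ED 92 B4 90 22 → 0x7C8436ED92B49022.
0x7C8436ED92B49022 = 8972356751625326626.

8972356751625326626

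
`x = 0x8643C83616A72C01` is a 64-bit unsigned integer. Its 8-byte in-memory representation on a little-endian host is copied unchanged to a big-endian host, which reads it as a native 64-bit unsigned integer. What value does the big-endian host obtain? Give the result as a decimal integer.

Stored little-endian, the bytes at ascending addresses are 01 2C A7 16 36 C8 43 86.
Read back as big-endian, the last byte is least significant, giving 0x012CA71636C84386.
0x012CA71636C84386 = 84626206863410054.

84626206863410054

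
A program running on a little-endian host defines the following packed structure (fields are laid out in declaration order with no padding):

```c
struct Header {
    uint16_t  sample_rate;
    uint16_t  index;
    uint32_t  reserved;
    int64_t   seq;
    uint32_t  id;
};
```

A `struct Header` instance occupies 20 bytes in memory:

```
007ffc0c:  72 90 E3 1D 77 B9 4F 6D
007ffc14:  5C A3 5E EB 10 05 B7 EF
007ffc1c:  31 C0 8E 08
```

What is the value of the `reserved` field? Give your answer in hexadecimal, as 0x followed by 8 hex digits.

`reserved` follows `sample_rate` (2 B), `index` (2 B), so it starts at offset 2 + 2 = 4 and occupies 4 bytes.
Bytes at offsets 4..7: 77 B9 4F 6D.
Little-endian stores the least-significant byte at the lowest address.
Reassemble most-significant byte first: 6D 4F B9 77 → 0x6D4FB977.

0x6D4FB977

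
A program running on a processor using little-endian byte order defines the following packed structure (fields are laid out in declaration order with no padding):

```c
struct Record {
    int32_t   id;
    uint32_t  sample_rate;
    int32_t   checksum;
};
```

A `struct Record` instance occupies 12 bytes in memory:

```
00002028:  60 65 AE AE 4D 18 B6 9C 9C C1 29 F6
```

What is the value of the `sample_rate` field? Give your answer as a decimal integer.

2629179469

`sample_rate` follows `id` (4 bytes), so it starts at byte offset 4 and occupies 4 bytes.
Bytes at offsets 4..7: 4D 18 B6 9C.
Little-endian: lowest address holds the least-significant byte.
Reassemble most-significant byte first: 9C B6 18 4D → 0x9CB6184D.
0x9CB6184D = 2629179469.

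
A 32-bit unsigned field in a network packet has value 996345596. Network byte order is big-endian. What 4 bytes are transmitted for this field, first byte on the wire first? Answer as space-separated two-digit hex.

3B 63 06 FC

996345596 in hexadecimal, padded to 32 bits, is 0x3B6306FC.
Split into bytes (most-significant first): 3B 63 06 FC.
In big-endian order the high byte comes first in memory.
So the memory order matches the most-significant-first order: 3B 63 06 FC.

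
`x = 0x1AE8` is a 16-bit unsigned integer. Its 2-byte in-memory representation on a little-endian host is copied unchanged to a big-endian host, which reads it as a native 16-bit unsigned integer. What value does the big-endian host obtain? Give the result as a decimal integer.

Stored little-endian, the bytes at ascending addresses are E8 1A.
Read back as big-endian, the last byte is least significant, giving 0xE81A.
0xE81A = 59418.

59418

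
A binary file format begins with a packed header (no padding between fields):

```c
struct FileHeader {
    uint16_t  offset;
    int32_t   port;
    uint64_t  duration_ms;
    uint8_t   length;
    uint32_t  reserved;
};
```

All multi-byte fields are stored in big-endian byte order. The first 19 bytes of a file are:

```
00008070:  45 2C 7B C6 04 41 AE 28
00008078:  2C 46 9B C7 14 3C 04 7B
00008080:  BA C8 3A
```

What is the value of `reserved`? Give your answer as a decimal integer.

`reserved` follows `offset` (2 B), `port` (4 B), `duration_ms` (8 B), `length` (1 B), so it starts at offset 2 + 4 + 8 + 1 = 15 and occupies 4 bytes.
Bytes at offsets 15..18: 7B BA C8 3A.
In big-endian order the high byte comes first in memory.
The bytes are already most-significant first: 0x7BBAC83A.
0x7BBAC83A = 2075838522.

2075838522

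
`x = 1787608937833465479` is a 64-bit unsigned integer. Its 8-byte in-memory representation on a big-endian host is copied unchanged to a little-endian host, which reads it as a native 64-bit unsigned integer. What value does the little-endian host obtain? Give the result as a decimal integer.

9765739789127831064

1787608937833465479 in 64-bit hexadecimal is 0x18CEDCDB98E08687.
Stored big-endian, the bytes at ascending addresses are 18 CE DC DB 98 E0 86 87.
Read back as little-endian, the first byte is least significant, giving 0x8786E098DBDCCE18.
0x8786E098DBDCCE18 = 9765739789127831064.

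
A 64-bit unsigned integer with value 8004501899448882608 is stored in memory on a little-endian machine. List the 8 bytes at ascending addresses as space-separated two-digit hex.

8004501899448882608 in hexadecimal, padded to 64 bits, is 0x6F15B411609715B0.
Split into bytes (most-significant first): 6F 15 B4 11 60 97 15 B0.
In little-endian order the low byte comes first in memory.
So at ascending addresses the bytes are B0 15 97 60 11 B4 15 6F.

B0 15 97 60 11 B4 15 6F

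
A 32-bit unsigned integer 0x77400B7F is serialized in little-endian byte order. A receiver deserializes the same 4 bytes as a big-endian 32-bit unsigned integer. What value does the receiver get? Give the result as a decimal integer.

Stored little-endian, the bytes at ascending addresses are 7F 0B 40 77.
Read back as big-endian, the last byte is least significant, giving 0x7F0B4077.
0x7F0B4077 = 2131443831.

2131443831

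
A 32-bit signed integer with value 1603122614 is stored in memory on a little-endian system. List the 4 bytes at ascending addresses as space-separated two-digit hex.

B6 B5 8D 5F

1603122614 in hexadecimal, padded to 32 bits, is 0x5F8DB5B6.
Split into bytes (most-significant first): 5F 8D B5 B6.
Little-endian: lowest address holds the least-significant byte.
So at ascending addresses the bytes are B6 B5 8D 5F.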